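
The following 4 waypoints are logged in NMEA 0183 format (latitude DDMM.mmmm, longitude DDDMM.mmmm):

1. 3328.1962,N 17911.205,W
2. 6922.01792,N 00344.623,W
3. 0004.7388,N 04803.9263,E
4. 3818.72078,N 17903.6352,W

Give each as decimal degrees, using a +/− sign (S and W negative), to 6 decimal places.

Point 1:
  Latitude: degrees = first 2 digits = 33, minutes = 28.1962; 33 + 28.1962/60 = 33.4699367
  N → positive
  Longitude: split at 3 digits → 179° and 11.205′; 179 + 11.205/60 = 179.1867500
  W ⇒ negate
Point 2:
  Lat: degrees = first 2 digits = 69, minutes = 22.01792; 69 + 22.01792/60 = 69.3669653
  N ⇒ keep positive
  Longitude: degrees = first 3 digits = 3, minutes = 44.623; 3 + 44.623/60 = 3.7437167
  hemisphere W, so the sign is −
Point 3:
  Lat: split at 2 digits → 00° and 4.7388′; 0 + 4.7388/60 = 0.0789800
  N → positive
  λ: degrees = first 3 digits = 48, minutes = 3.9263; 48 + 3.9263/60 = 48.0654383
  E → positive
Point 4:
  Lat: split at 2 digits → 38° and 18.72078′; 38 + 18.72078/60 = 38.3120130
  N → positive
  λ: degrees = first 3 digits = 179, minutes = 3.6352; 179 + 3.6352/60 = 179.0605867
  hemisphere W, so the sign is −

1. 33.469937, -179.186750
2. 69.366965, -3.743717
3. 0.078980, 48.065438
4. 38.312013, -179.060587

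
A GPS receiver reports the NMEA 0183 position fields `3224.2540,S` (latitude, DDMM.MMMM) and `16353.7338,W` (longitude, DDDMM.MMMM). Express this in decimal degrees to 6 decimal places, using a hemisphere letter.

Lat: split at 2 digits → 32° and 24.254′; 32 + 24.254/60 = 32.4042333
λ: degrees = first 3 digits = 163, minutes = 53.7338; 163 + 53.7338/60 = 163.8955633

32.404233° S, 163.895563° W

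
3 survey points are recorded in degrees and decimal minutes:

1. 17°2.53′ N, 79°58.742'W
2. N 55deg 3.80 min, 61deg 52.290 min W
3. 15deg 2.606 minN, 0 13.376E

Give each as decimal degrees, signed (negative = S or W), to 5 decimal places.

1. 17.04217, -79.97903
2. 55.06333, -61.87150
3. 15.04343, 0.22293

Point 1:
  φ: 17 + 2.53/60 = 17.042167
  N → positive
  Lon: 79 + 58.742/60 = 79.979033
  hemisphere W, so the sign is −
Point 2:
  φ: 3.8′ = 0.063333°; total 55.063333
  N → positive
  Longitude: 52.29′ = 0.871500°; total 61.871500
  W → negative
Point 3:
  Lat: 2.606′ = 0.043433°; total 15.043433
  N ⇒ keep positive
  Lon: 0 + 13.376/60 = 0.222933
  E ⇒ keep positive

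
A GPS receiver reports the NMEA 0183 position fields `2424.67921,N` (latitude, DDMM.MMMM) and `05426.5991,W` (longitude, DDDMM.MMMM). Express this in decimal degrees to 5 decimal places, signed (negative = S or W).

24.41132, -54.44332

Latitude: split at 2 digits → 24° and 24.67921′; 24 + 24.67921/60 = 24.411320
N → positive
λ: split at 3 digits → 054° and 26.5991′; 54 + 26.5991/60 = 54.443318
hemisphere W, so the sign is −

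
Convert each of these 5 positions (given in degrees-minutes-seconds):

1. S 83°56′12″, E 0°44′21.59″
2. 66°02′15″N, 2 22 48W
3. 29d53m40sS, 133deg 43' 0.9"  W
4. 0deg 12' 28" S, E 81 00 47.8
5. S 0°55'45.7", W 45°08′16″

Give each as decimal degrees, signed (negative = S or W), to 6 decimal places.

1. -83.936667, 0.739331
2. 66.037500, -2.380000
3. -29.894444, -133.716917
4. -0.207778, 81.013278
5. -0.929361, -45.137778

Point 1:
  Latitude: 56′ + 12″ = 56.20000′; 83 + 56.20000/60 = 83.9366667
  hemisphere S, so the sign is −
  Lon: 44′ + 21.59″ = 44.35983′; 0 + 44.35983/60 = 0.7393306
  E → positive
Point 2:
  Latitude: 2′ + 15″ = 2.25000′; 66 + 2.25000/60 = 66.0375000
  N → positive
  λ: 22′ + 48″ = 22.80000′; 2 + 22.80000/60 = 2.3800000
  W → negative
Point 3:
  Lat: 53′ + 40″ = 53.66667′; 29 + 53.66667/60 = 29.8944444
  hemisphere S, so the sign is −
  λ: 43′ + 0.9″ = 43.01500′; 133 + 43.01500/60 = 133.7169167
  hemisphere W, so the sign is −
Point 4:
  φ: 12′ + 28″ = 12.46667′; 0 + 12.46667/60 = 0.2077778
  S ⇒ negate
  Longitude: 0′ + 47.8″ = 0.79667′; 81 + 0.79667/60 = 81.0132778
  E ⇒ keep positive
Point 5:
  Lat: 0 + 55/60 + 45.7/3600 = 0.9293611
  S → negative
  Lon: 8′ + 16″ = 8.26667′; 45 + 8.26667/60 = 45.1377778
  W → negative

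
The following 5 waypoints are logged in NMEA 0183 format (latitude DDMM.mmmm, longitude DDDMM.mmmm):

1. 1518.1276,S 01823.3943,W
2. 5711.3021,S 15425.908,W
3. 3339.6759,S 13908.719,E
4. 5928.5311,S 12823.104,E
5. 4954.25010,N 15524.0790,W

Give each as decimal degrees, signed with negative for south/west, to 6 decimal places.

1. -15.302127, -18.389905
2. -57.188368, -154.431800
3. -33.661265, 139.145317
4. -59.475518, 128.385067
5. 49.904168, -155.401317

Point 1:
  φ: split at 2 digits → 15° and 18.1276′; 15 + 18.1276/60 = 15.3021267
  S → negative
  Longitude: split at 3 digits → 018° and 23.3943′; 18 + 23.3943/60 = 18.3899050
  W → negative
Point 2:
  Lat: degrees = first 2 digits = 57, minutes = 11.3021; 57 + 11.3021/60 = 57.1883683
  S ⇒ negate
  λ: degrees = first 3 digits = 154, minutes = 25.908; 154 + 25.908/60 = 154.4318000
  hemisphere W, so the sign is −
Point 3:
  φ: split at 2 digits → 33° and 39.6759′; 33 + 39.6759/60 = 33.6612650
  S → negative
  λ: degrees = first 3 digits = 139, minutes = 8.719; 139 + 8.719/60 = 139.1453167
  E → positive
Point 4:
  φ: degrees = first 2 digits = 59, minutes = 28.5311; 59 + 28.5311/60 = 59.4755183
  hemisphere S, so the sign is −
  Lon: split at 3 digits → 128° and 23.104′; 128 + 23.104/60 = 128.3850667
  E ⇒ keep positive
Point 5:
  Latitude: degrees = first 2 digits = 49, minutes = 54.2501; 49 + 54.2501/60 = 49.9041683
  N ⇒ keep positive
  Longitude: split at 3 digits → 155° and 24.079′; 155 + 24.079/60 = 155.4013167
  W ⇒ negate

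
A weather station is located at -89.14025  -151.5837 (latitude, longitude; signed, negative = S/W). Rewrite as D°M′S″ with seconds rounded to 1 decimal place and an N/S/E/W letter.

Latitude is negative → S; |value| = 89.140250
φ: whole degrees 89; 8.41500′ → 8′ and 24.900″
Longitude is negative → W; |value| = 151.583700
Longitude: whole degrees 151; 35.02200′ → 35′ and 1.320″

89°08′24.9″ S, 151°35′1.3″ W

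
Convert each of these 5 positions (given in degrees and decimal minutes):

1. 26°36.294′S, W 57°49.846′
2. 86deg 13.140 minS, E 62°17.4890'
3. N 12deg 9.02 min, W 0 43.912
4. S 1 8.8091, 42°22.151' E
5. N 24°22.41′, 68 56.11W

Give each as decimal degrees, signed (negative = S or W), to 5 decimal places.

1. -26.60490, -57.83077
2. -86.21900, 62.29148
3. 12.15033, -0.73187
4. -1.14682, 42.36918
5. 24.37350, -68.93517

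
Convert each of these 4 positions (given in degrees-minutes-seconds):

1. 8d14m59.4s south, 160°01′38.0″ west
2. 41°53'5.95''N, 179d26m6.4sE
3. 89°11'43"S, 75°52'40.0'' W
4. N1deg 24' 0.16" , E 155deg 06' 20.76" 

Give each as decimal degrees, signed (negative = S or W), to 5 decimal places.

Point 1:
  Lat: 8 + 14/60 + 59.4/3600 = 8.249833
  S ⇒ negate
  Longitude: 160° + 1/60 + 38/3600 = 160 + 0.016667 + 0.010556 = 160.027222
  W ⇒ negate
Point 2:
  Latitude: 41° + 53/60 + 5.95/3600 = 41 + 0.883333 + 0.001653 = 41.884986
  N ⇒ keep positive
  λ: 179 + 26/60 + 6.4/3600 = 179.435111
  E → positive
Point 3:
  Lat: 89 + 11/60 + 43/3600 = 89.195278
  S → negative
  Lon: 52′ + 40″ = 52.66667′; 75 + 52.66667/60 = 75.877778
  W → negative
Point 4:
  Lat: 1 + 24/60 + 0.16/3600 = 1.400044
  N ⇒ keep positive
  Longitude: 155 + 6/60 + 20.76/3600 = 155.105767
  E ⇒ keep positive

1. -8.24983, -160.02722
2. 41.88499, 179.43511
3. -89.19528, -75.87778
4. 1.40004, 155.10577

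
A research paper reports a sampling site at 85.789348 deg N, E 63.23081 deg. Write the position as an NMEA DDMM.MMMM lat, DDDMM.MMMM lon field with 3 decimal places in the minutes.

8547.361,N / 06313.849,E

φ: 85° + 0.789348 × 60 = 85° 47.36088′
Lon: minutes = (63.230810 − 63) × 60 = 13.84860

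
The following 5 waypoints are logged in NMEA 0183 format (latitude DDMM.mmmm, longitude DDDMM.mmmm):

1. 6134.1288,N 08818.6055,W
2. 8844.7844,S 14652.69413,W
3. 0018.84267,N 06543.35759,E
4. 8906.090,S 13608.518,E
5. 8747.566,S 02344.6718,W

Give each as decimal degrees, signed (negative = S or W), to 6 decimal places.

Point 1:
  φ: split at 2 digits → 61° and 34.1288′; 61 + 34.1288/60 = 61.5688133
  N → positive
  λ: degrees = first 3 digits = 88, minutes = 18.6055; 88 + 18.6055/60 = 88.3100917
  hemisphere W, so the sign is −
Point 2:
  φ: degrees = first 2 digits = 88, minutes = 44.7844; 88 + 44.7844/60 = 88.7464067
  hemisphere S, so the sign is −
  λ: split at 3 digits → 146° and 52.69413′; 146 + 52.69413/60 = 146.8782355
  hemisphere W, so the sign is −
Point 3:
  Lat: degrees = first 2 digits = 0, minutes = 18.84267; 0 + 18.84267/60 = 0.3140445
  N ⇒ keep positive
  Lon: split at 3 digits → 065° and 43.35759′; 65 + 43.35759/60 = 65.7226265
  E → positive
Point 4:
  φ: degrees = first 2 digits = 89, minutes = 6.09; 89 + 6.09/60 = 89.1015000
  S → negative
  Longitude: split at 3 digits → 136° and 8.518′; 136 + 8.518/60 = 136.1419667
  E ⇒ keep positive
Point 5:
  φ: degrees = first 2 digits = 87, minutes = 47.566; 87 + 47.566/60 = 87.7927667
  S ⇒ negate
  Lon: degrees = first 3 digits = 23, minutes = 44.6718; 23 + 44.6718/60 = 23.7445300
  W ⇒ negate

1. 61.568813, -88.310092
2. -88.746407, -146.878236
3. 0.314045, 65.722627
4. -89.101500, 136.141967
5. -87.792767, -23.744530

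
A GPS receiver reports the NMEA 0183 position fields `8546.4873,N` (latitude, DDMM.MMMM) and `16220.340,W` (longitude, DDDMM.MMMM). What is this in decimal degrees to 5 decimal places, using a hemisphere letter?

85.77479° N, 162.33900° W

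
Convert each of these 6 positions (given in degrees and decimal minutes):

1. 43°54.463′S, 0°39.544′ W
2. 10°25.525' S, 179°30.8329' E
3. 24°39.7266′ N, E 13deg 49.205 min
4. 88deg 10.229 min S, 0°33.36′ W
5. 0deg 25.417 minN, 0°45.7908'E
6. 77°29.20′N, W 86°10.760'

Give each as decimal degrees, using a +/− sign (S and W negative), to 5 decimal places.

1. -43.90772, -0.65907
2. -10.42542, 179.51388
3. 24.66211, 13.82008
4. -88.17048, -0.55600
5. 0.42362, 0.76318
6. 77.48667, -86.17933

Point 1:
  φ: 54.463′ = 0.907717°; total 43.907717
  S ⇒ negate
  Longitude: 0 + 39.544/60 = 0.659067
  W ⇒ negate
Point 2:
  φ: 25.525′ = 0.425417°; total 10.425417
  S ⇒ negate
  Longitude: 30.8329′ = 0.513882°; total 179.513882
  E ⇒ keep positive
Point 3:
  Lat: 24 + 39.7266/60 = 24.662110
  N → positive
  Lon: 13 + 49.205/60 = 13.820083
  E → positive
Point 4:
  Latitude: 88 + 10.229/60 = 88.170483
  S ⇒ negate
  λ: 33.36′ = 0.556000°; total 0.556000
  W ⇒ negate
Point 5:
  φ: 25.417′ = 0.423617°; total 0.423617
  N → positive
  Longitude: 0 + 45.7908/60 = 0.763180
  E ⇒ keep positive
Point 6:
  Latitude: 77 + 29.2/60 = 77.486667
  N → positive
  Lon: 10.76′ = 0.179333°; total 86.179333
  W → negative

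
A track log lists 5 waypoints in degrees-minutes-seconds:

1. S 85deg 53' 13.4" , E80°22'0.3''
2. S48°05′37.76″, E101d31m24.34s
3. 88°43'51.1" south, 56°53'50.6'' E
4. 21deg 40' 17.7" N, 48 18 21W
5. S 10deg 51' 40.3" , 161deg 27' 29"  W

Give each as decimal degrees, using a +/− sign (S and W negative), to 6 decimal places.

1. -85.887056, 80.366750
2. -48.093822, 101.523428
3. -88.730861, 56.897389
4. 21.671583, -48.305833
5. -10.861194, -161.458056

Point 1:
  Latitude: 85° + 53/60 + 13.4/3600 = 85 + 0.883333 + 0.003722 = 85.8870556
  S → negative
  Longitude: 80 + 22/60 + 0.3/3600 = 80.3667500
  E ⇒ keep positive
Point 2:
  Lat: 5′ + 37.76″ = 5.62933′; 48 + 5.62933/60 = 48.0938222
  S ⇒ negate
  Longitude: 101° + 31/60 + 24.34/3600 = 101 + 0.516667 + 0.006761 = 101.5234278
  E → positive
Point 3:
  Latitude: 43′ + 51.1″ = 43.85167′; 88 + 43.85167/60 = 88.7308611
  S ⇒ negate
  λ: 56° + 53/60 + 50.6/3600 = 56 + 0.883333 + 0.014056 = 56.8973889
  E ⇒ keep positive
Point 4:
  Lat: 40′ + 17.7″ = 40.29500′; 21 + 40.29500/60 = 21.6715833
  N → positive
  Longitude: 48° + 18/60 + 21/3600 = 48 + 0.300000 + 0.005833 = 48.3058333
  hemisphere W, so the sign is −
Point 5:
  φ: 10° + 51/60 + 40.3/3600 = 10 + 0.850000 + 0.011194 = 10.8611944
  S ⇒ negate
  Lon: 161 + 27/60 + 29/3600 = 161.4580556
  W ⇒ negate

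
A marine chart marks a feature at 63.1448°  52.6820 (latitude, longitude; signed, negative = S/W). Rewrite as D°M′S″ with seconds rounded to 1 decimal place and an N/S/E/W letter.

φ: whole degrees 63; 8.68800′ → 8′ and 41.280″
Lon: whole degrees 52; 40.92000′ → 40′ and 55.200″

63°08′41.3″ N, 52°40′55.2″ E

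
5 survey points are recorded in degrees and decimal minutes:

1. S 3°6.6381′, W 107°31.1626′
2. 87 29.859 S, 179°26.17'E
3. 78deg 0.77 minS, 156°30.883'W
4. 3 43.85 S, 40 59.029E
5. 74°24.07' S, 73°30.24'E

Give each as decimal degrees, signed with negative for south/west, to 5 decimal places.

1. -3.11064, -107.51938
2. -87.49765, 179.43617
3. -78.01283, -156.51472
4. -3.73083, 40.98382
5. -74.40117, 73.50400

Point 1:
  φ: 3 + 6.6381/60 = 3.110635
  S → negative
  λ: 107 + 31.1626/60 = 107.519377
  W → negative
Point 2:
  Latitude: 87 + 29.859/60 = 87.497650
  S → negative
  Lon: 179 + 26.17/60 = 179.436167
  E ⇒ keep positive
Point 3:
  Latitude: 78 + 0.77/60 = 78.012833
  S ⇒ negate
  Lon: 30.883′ = 0.514717°; total 156.514717
  W → negative
Point 4:
  Latitude: 43.85′ = 0.730833°; total 3.730833
  S ⇒ negate
  Lon: 40 + 59.029/60 = 40.983817
  E → positive
Point 5:
  Latitude: 74 + 24.07/60 = 74.401167
  S → negative
  λ: 30.24′ = 0.504000°; total 73.504000
  E ⇒ keep positive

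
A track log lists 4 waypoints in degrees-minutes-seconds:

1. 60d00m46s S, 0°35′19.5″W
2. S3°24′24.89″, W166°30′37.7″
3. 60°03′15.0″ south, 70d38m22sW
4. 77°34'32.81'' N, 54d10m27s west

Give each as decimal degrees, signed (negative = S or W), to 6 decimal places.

Point 1:
  Lat: 60 + 0/60 + 46/3600 = 60.0127778
  S → negative
  Lon: 35′ + 19.5″ = 35.32500′; 0 + 35.32500/60 = 0.5887500
  W → negative
Point 2:
  Latitude: 3° + 24/60 + 24.89/3600 = 3 + 0.400000 + 0.006914 = 3.4069139
  hemisphere S, so the sign is −
  Lon: 166° + 30/60 + 37.7/3600 = 166 + 0.500000 + 0.010472 = 166.5104722
  W ⇒ negate
Point 3:
  Lat: 3′ + 15″ = 3.25000′; 60 + 3.25000/60 = 60.0541667
  S → negative
  Longitude: 70° + 38/60 + 22/3600 = 70 + 0.633333 + 0.006111 = 70.6394444
  hemisphere W, so the sign is −
Point 4:
  Lat: 77° + 34/60 + 32.81/3600 = 77 + 0.566667 + 0.009114 = 77.5757806
  N → positive
  Lon: 54° + 10/60 + 27/3600 = 54 + 0.166667 + 0.007500 = 54.1741667
  W ⇒ negate

1. -60.012778, -0.588750
2. -3.406914, -166.510472
3. -60.054167, -70.639444
4. 77.575781, -54.174167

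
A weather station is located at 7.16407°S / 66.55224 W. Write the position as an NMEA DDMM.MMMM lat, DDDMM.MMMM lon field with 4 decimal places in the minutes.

0709.8442,S / 06633.1344,W

Lat: 7° + 0.164070 × 60 = 7° 9.844200′
Longitude: fractional part 0.552240 → 33.134400 minutes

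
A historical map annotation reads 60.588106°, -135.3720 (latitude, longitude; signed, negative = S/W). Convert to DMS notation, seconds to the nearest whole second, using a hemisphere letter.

60°35′17″ N, 135°22′19″ W

Latitude: 0.588106° → 35.28636′; 0.28636 × 60 = 17.18″
Longitude is negative → W; |value| = 135.372000
λ: 0.372000° → 22.32000′; 0.32000 × 60 = 19.20″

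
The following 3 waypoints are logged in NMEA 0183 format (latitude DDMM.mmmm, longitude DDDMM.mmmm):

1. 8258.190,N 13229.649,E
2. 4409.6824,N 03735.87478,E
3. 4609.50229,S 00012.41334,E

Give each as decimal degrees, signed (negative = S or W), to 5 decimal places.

Point 1:
  Lat: split at 2 digits → 82° and 58.19′; 82 + 58.19/60 = 82.969833
  N ⇒ keep positive
  Lon: degrees = first 3 digits = 132, minutes = 29.649; 132 + 29.649/60 = 132.494150
  E → positive
Point 2:
  Lat: split at 2 digits → 44° and 9.6824′; 44 + 9.6824/60 = 44.161373
  N ⇒ keep positive
  Longitude: degrees = first 3 digits = 37, minutes = 35.87478; 37 + 35.87478/60 = 37.597913
  E ⇒ keep positive
Point 3:
  Latitude: split at 2 digits → 46° and 9.50229′; 46 + 9.50229/60 = 46.158372
  hemisphere S, so the sign is −
  Longitude: split at 3 digits → 000° and 12.41334′; 0 + 12.41334/60 = 0.206889
  E ⇒ keep positive

1. 82.96983, 132.49415
2. 44.16137, 37.59791
3. -46.15837, 0.20689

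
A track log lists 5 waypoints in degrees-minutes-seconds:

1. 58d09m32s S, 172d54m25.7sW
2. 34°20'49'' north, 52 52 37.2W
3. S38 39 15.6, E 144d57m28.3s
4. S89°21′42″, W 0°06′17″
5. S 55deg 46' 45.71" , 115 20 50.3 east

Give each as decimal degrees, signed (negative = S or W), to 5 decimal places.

Point 1:
  φ: 58° + 9/60 + 32/3600 = 58 + 0.150000 + 0.008889 = 58.158889
  S ⇒ negate
  λ: 172 + 54/60 + 25.7/3600 = 172.907139
  W → negative
Point 2:
  Latitude: 20′ + 49″ = 20.81667′; 34 + 20.81667/60 = 34.346944
  N → positive
  Longitude: 52° + 52/60 + 37.2/3600 = 52 + 0.866667 + 0.010333 = 52.877000
  W → negative
Point 3:
  Latitude: 39′ + 15.6″ = 39.26000′; 38 + 39.26000/60 = 38.654333
  S ⇒ negate
  Lon: 144 + 57/60 + 28.3/3600 = 144.957861
  E → positive
Point 4:
  Latitude: 89° + 21/60 + 42/3600 = 89 + 0.350000 + 0.011667 = 89.361667
  S → negative
  Longitude: 0 + 6/60 + 17/3600 = 0.104722
  W ⇒ negate
Point 5:
  Latitude: 55° + 46/60 + 45.71/3600 = 55 + 0.766667 + 0.012697 = 55.779364
  S → negative
  Longitude: 115° + 20/60 + 50.3/3600 = 115 + 0.333333 + 0.013972 = 115.347306
  E → positive

1. -58.15889, -172.90714
2. 34.34694, -52.87700
3. -38.65433, 144.95786
4. -89.36167, -0.10472
5. -55.77936, 115.34731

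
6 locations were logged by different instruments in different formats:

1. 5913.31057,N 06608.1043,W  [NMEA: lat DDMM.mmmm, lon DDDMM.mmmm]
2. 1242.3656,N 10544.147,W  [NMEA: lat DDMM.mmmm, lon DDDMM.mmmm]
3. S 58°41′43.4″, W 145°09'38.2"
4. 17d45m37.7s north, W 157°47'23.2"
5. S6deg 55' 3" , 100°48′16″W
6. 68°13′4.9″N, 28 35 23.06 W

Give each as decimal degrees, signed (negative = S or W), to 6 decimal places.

Point 1:
  φ: degrees = first 2 digits = 59, minutes = 13.31057; 59 + 13.31057/60 = 59.2218428
  N → positive
  λ: split at 3 digits → 066° and 8.1043′; 66 + 8.1043/60 = 66.1350717
  W → negative
Point 2:
  Lat: degrees = first 2 digits = 12, minutes = 42.3656; 12 + 42.3656/60 = 12.7060933
  N → positive
  Longitude: degrees = first 3 digits = 105, minutes = 44.147; 105 + 44.147/60 = 105.7357833
  W ⇒ negate
Point 3:
  Lat: 58 + 41/60 + 43.4/3600 = 58.6953889
  S ⇒ negate
  Lon: 9′ + 38.2″ = 9.63667′; 145 + 9.63667/60 = 145.1606111
  hemisphere W, so the sign is −
Point 4:
  φ: 45′ + 37.7″ = 45.62833′; 17 + 45.62833/60 = 17.7604722
  N → positive
  Longitude: 157 + 47/60 + 23.2/3600 = 157.7897778
  W → negative
Point 5:
  Latitude: 6° + 55/60 + 3/3600 = 6 + 0.916667 + 0.000833 = 6.9175000
  S ⇒ negate
  Lon: 100 + 48/60 + 16/3600 = 100.8044444
  W ⇒ negate
Point 6:
  Lat: 13′ + 4.9″ = 13.08167′; 68 + 13.08167/60 = 68.2180278
  N → positive
  Lon: 28° + 35/60 + 23.06/3600 = 28 + 0.583333 + 0.006406 = 28.5897389
  W → negative

1. 59.221843, -66.135072
2. 12.706093, -105.735783
3. -58.695389, -145.160611
4. 17.760472, -157.789778
5. -6.917500, -100.804444
6. 68.218028, -28.589739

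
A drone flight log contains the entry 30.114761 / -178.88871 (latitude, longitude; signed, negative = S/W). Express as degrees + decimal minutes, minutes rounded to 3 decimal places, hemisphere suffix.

30° 6.886′ N, 178° 53.323′ W

φ: minutes = (30.114761 − 30) × 60 = 6.88566
Longitude is negative → W; |value| = 178.888710
λ: 178° + 0.888710 × 60 = 178° 53.32260′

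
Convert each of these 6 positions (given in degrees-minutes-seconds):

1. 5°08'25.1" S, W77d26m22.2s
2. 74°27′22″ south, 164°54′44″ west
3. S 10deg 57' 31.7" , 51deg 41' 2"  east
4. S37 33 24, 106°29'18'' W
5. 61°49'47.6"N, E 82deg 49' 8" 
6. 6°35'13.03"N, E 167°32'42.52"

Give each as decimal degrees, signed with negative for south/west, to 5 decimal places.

Point 1:
  Lat: 8′ + 25.1″ = 8.41833′; 5 + 8.41833/60 = 5.140306
  S ⇒ negate
  Longitude: 26′ + 22.2″ = 26.37000′; 77 + 26.37000/60 = 77.439500
  hemisphere W, so the sign is −
Point 2:
  Lat: 74° + 27/60 + 22/3600 = 74 + 0.450000 + 0.006111 = 74.456111
  hemisphere S, so the sign is −
  Longitude: 164 + 54/60 + 44/3600 = 164.912222
  W ⇒ negate
Point 3:
  Latitude: 57′ + 31.7″ = 57.52833′; 10 + 57.52833/60 = 10.958806
  S ⇒ negate
  λ: 51 + 41/60 + 2/3600 = 51.683889
  E → positive
Point 4:
  Latitude: 37° + 33/60 + 24/3600 = 37 + 0.550000 + 0.006667 = 37.556667
  S ⇒ negate
  λ: 106 + 29/60 + 18/3600 = 106.488333
  W → negative
Point 5:
  Lat: 49′ + 47.6″ = 49.79333′; 61 + 49.79333/60 = 61.829889
  N → positive
  λ: 82° + 49/60 + 8/3600 = 82 + 0.816667 + 0.002222 = 82.818889
  E ⇒ keep positive
Point 6:
  Lat: 6° + 35/60 + 13.03/3600 = 6 + 0.583333 + 0.003619 = 6.586953
  N → positive
  Lon: 167° + 32/60 + 42.52/3600 = 167 + 0.533333 + 0.011811 = 167.545144
  E ⇒ keep positive

1. -5.14031, -77.43950
2. -74.45611, -164.91222
3. -10.95881, 51.68389
4. -37.55667, -106.48833
5. 61.82989, 82.81889
6. 6.58695, 167.54514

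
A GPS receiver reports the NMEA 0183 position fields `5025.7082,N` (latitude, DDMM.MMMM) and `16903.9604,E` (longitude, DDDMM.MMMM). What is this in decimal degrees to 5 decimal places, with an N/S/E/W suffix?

50.42847° N, 169.06601° E

φ: degrees = first 2 digits = 50, minutes = 25.7082; 50 + 25.7082/60 = 50.428470
Lon: degrees = first 3 digits = 169, minutes = 3.9604; 169 + 3.9604/60 = 169.066007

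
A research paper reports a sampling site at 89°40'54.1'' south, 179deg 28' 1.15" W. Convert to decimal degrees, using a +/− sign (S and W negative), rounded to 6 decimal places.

Lat: 89 + 40/60 + 54.1/3600 = 89.6816944
hemisphere S, so the sign is −
Lon: 179 + 28/60 + 1.15/3600 = 179.4669861
hemisphere W, so the sign is −

-89.681694, -179.466986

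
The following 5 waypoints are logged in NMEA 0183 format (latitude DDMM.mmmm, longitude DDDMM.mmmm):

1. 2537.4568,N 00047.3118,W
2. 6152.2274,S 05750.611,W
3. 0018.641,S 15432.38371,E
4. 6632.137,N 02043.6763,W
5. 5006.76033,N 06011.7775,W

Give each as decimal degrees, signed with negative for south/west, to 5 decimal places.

1. 25.62428, -0.78853
2. -61.87046, -57.84352
3. -0.31068, 154.53973
4. 66.53562, -20.72794
5. 50.11267, -60.19629

Point 1:
  φ: degrees = first 2 digits = 25, minutes = 37.4568; 25 + 37.4568/60 = 25.624280
  N → positive
  Longitude: degrees = first 3 digits = 0, minutes = 47.3118; 0 + 47.3118/60 = 0.788530
  hemisphere W, so the sign is −
Point 2:
  Lat: degrees = first 2 digits = 61, minutes = 52.2274; 61 + 52.2274/60 = 61.870457
  hemisphere S, so the sign is −
  Longitude: split at 3 digits → 057° and 50.611′; 57 + 50.611/60 = 57.843517
  W → negative
Point 3:
  Lat: degrees = first 2 digits = 0, minutes = 18.641; 0 + 18.641/60 = 0.310683
  S ⇒ negate
  λ: degrees = first 3 digits = 154, minutes = 32.38371; 154 + 32.38371/60 = 154.539729
  E ⇒ keep positive
Point 4:
  Latitude: degrees = first 2 digits = 66, minutes = 32.137; 66 + 32.137/60 = 66.535617
  N → positive
  Lon: degrees = first 3 digits = 20, minutes = 43.6763; 20 + 43.6763/60 = 20.727938
  W ⇒ negate
Point 5:
  Lat: split at 2 digits → 50° and 6.76033′; 50 + 6.76033/60 = 50.112672
  N ⇒ keep positive
  Longitude: degrees = first 3 digits = 60, minutes = 11.7775; 60 + 11.7775/60 = 60.196292
  W → negative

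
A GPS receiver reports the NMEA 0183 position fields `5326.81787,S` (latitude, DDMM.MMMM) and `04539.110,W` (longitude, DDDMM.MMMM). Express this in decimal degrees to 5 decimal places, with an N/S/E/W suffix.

53.44696° S, 45.65183° W

φ: split at 2 digits → 53° and 26.81787′; 53 + 26.81787/60 = 53.446965
λ: degrees = first 3 digits = 45, minutes = 39.11; 45 + 39.11/60 = 45.651833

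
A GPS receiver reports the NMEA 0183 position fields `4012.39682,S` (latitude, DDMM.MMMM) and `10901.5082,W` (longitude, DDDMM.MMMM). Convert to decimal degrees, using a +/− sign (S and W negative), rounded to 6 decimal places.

Latitude: split at 2 digits → 40° and 12.39682′; 40 + 12.39682/60 = 40.2066137
hemisphere S, so the sign is −
λ: degrees = first 3 digits = 109, minutes = 1.5082; 109 + 1.5082/60 = 109.0251367
W → negative

-40.206614, -109.025137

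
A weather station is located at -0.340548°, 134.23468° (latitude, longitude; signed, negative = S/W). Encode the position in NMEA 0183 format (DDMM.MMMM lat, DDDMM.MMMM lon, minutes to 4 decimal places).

0020.4329,S / 13414.0808,E

Latitude is negative → S; |value| = 0.340548
Lat: 0° + 0.340548 × 60 = 0° 20.432880′
λ: minutes = (134.234680 − 134) × 60 = 14.080800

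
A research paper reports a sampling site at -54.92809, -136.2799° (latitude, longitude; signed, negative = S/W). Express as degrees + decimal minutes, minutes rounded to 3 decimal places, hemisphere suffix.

Latitude is negative → S; |value| = 54.928090
Latitude: minutes = (54.928090 − 54) × 60 = 55.68540
Longitude is negative → W; |value| = 136.279900
λ: minutes = (136.279900 − 136) × 60 = 16.79400

54° 55.685′ S, 136° 16.794′ W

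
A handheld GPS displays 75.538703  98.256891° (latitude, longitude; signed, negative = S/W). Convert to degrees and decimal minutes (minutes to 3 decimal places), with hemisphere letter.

75° 32.322′ N, 98° 15.413′ E

Lat: minutes = (75.538703 − 75) × 60 = 32.32218
λ: fractional part 0.256891 → 15.41346 minutes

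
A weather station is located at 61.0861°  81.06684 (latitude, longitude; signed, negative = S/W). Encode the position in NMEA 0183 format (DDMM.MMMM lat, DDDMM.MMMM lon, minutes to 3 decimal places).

Latitude: minutes = (61.086100 − 61) × 60 = 5.16600
Lon: minutes = (81.066840 − 81) × 60 = 4.01040

6105.166,N / 08104.010,E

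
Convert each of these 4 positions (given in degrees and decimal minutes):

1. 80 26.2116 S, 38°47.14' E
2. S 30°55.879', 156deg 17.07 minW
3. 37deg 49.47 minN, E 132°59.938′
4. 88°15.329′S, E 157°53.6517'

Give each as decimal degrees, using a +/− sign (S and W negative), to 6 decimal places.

Point 1:
  Latitude: 26.2116′ = 0.436860°; total 80.4368600
  hemisphere S, so the sign is −
  λ: 38 + 47.14/60 = 38.7856667
  E ⇒ keep positive
Point 2:
  φ: 55.879′ = 0.931317°; total 30.9313167
  hemisphere S, so the sign is −
  Lon: 17.07′ = 0.284500°; total 156.2845000
  W ⇒ negate
Point 3:
  Lat: 49.47′ = 0.824500°; total 37.8245000
  N ⇒ keep positive
  λ: 59.938′ = 0.998967°; total 132.9989667
  E ⇒ keep positive
Point 4:
  Latitude: 15.329′ = 0.255483°; total 88.2554833
  S ⇒ negate
  λ: 53.6517′ = 0.894195°; total 157.8941950
  E → positive

1. -80.436860, 38.785667
2. -30.931317, -156.284500
3. 37.824500, 132.998967
4. -88.255483, 157.894195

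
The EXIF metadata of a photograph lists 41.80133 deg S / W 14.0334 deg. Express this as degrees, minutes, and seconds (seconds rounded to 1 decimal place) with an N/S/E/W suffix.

41°48′4.8″ S, 14°02′0.2″ W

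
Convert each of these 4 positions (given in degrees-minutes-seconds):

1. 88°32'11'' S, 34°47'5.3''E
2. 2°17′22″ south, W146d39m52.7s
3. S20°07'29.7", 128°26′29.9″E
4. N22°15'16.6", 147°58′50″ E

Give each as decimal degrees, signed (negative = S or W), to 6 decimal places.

1. -88.536389, 34.784806
2. -2.289444, -146.664639
3. -20.124917, 128.441639
4. 22.254611, 147.980556

Point 1:
  Lat: 88° + 32/60 + 11/3600 = 88 + 0.533333 + 0.003056 = 88.5363889
  hemisphere S, so the sign is −
  Lon: 34° + 47/60 + 5.3/3600 = 34 + 0.783333 + 0.001472 = 34.7848056
  E → positive
Point 2:
  Latitude: 2° + 17/60 + 22/3600 = 2 + 0.283333 + 0.006111 = 2.2894444
  S → negative
  Longitude: 39′ + 52.7″ = 39.87833′; 146 + 39.87833/60 = 146.6646389
  W ⇒ negate
Point 3:
  Lat: 20° + 7/60 + 29.7/3600 = 20 + 0.116667 + 0.008250 = 20.1249167
  S ⇒ negate
  Lon: 128 + 26/60 + 29.9/3600 = 128.4416389
  E ⇒ keep positive
Point 4:
  φ: 22 + 15/60 + 16.6/3600 = 22.2546111
  N ⇒ keep positive
  Longitude: 147 + 58/60 + 50/3600 = 147.9805556
  E ⇒ keep positive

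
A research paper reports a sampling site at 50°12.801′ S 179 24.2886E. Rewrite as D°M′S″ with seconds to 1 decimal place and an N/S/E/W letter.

Lat: fractional minutes 0.80100 × 60 = 48.060″
λ: 24.28860′ → 24′ and 0.28860 × 60 = 17.316″

50°12′48.1″ S, 179°24′17.3″ E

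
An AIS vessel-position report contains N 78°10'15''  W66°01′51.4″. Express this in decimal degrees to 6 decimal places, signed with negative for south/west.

Lat: 78° + 10/60 + 15/3600 = 78 + 0.166667 + 0.004167 = 78.1708333
N → positive
Longitude: 1′ + 51.4″ = 1.85667′; 66 + 1.85667/60 = 66.0309444
W → negative

78.170833, -66.030944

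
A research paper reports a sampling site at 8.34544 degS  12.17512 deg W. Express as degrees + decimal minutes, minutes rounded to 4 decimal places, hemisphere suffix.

8° 20.7264′ S, 12° 10.5072′ W

Latitude: 8° + 0.345440 × 60 = 8° 20.726400′
Longitude: 12° + 0.175120 × 60 = 12° 10.507200′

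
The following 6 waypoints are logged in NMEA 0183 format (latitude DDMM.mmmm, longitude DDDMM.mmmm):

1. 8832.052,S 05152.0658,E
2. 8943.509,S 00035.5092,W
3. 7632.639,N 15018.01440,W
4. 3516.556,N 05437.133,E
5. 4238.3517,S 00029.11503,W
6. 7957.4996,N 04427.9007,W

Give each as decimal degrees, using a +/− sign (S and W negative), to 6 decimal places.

Point 1:
  φ: degrees = first 2 digits = 88, minutes = 32.052; 88 + 32.052/60 = 88.5342000
  S → negative
  Longitude: split at 3 digits → 051° and 52.0658′; 51 + 52.0658/60 = 51.8677633
  E → positive
Point 2:
  φ: split at 2 digits → 89° and 43.509′; 89 + 43.509/60 = 89.7251500
  S ⇒ negate
  Lon: degrees = first 3 digits = 0, minutes = 35.5092; 0 + 35.5092/60 = 0.5918200
  hemisphere W, so the sign is −
Point 3:
  Lat: degrees = first 2 digits = 76, minutes = 32.639; 76 + 32.639/60 = 76.5439833
  N ⇒ keep positive
  λ: degrees = first 3 digits = 150, minutes = 18.0144; 150 + 18.0144/60 = 150.3002400
  hemisphere W, so the sign is −
Point 4:
  Latitude: split at 2 digits → 35° and 16.556′; 35 + 16.556/60 = 35.2759333
  N ⇒ keep positive
  Longitude: degrees = first 3 digits = 54, minutes = 37.133; 54 + 37.133/60 = 54.6188833
  E ⇒ keep positive
Point 5:
  φ: degrees = first 2 digits = 42, minutes = 38.3517; 42 + 38.3517/60 = 42.6391950
  hemisphere S, so the sign is −
  Longitude: split at 3 digits → 000° and 29.11503′; 0 + 29.11503/60 = 0.4852505
  W ⇒ negate
Point 6:
  Lat: degrees = first 2 digits = 79, minutes = 57.4996; 79 + 57.4996/60 = 79.9583267
  N ⇒ keep positive
  Lon: degrees = first 3 digits = 44, minutes = 27.9007; 44 + 27.9007/60 = 44.4650117
  W ⇒ negate

1. -88.534200, 51.867763
2. -89.725150, -0.591820
3. 76.543983, -150.300240
4. 35.275933, 54.618883
5. -42.639195, -0.485251
6. 79.958327, -44.465012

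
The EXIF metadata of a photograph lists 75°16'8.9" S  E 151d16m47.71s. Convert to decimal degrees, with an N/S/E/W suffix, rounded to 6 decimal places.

75.269139° S, 151.279919° E

Latitude: 16′ + 8.9″ = 16.14833′; 75 + 16.14833/60 = 75.2691389
Longitude: 151° + 16/60 + 47.71/3600 = 151 + 0.266667 + 0.013253 = 151.2799194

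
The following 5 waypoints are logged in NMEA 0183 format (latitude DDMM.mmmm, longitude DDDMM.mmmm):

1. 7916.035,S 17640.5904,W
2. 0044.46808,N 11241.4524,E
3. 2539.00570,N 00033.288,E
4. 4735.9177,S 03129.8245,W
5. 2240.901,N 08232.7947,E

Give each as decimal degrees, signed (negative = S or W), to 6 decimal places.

Point 1:
  φ: degrees = first 2 digits = 79, minutes = 16.035; 79 + 16.035/60 = 79.2672500
  S → negative
  λ: degrees = first 3 digits = 176, minutes = 40.5904; 176 + 40.5904/60 = 176.6765067
  W → negative
Point 2:
  φ: split at 2 digits → 00° and 44.46808′; 0 + 44.46808/60 = 0.7411347
  N → positive
  Lon: degrees = first 3 digits = 112, minutes = 41.4524; 112 + 41.4524/60 = 112.6908733
  E ⇒ keep positive
Point 3:
  φ: split at 2 digits → 25° and 39.0057′; 25 + 39.0057/60 = 25.6500950
  N ⇒ keep positive
  Lon: degrees = first 3 digits = 0, minutes = 33.288; 0 + 33.288/60 = 0.5548000
  E → positive
Point 4:
  Lat: degrees = first 2 digits = 47, minutes = 35.9177; 47 + 35.9177/60 = 47.5986283
  S → negative
  Longitude: degrees = first 3 digits = 31, minutes = 29.8245; 31 + 29.8245/60 = 31.4970750
  W ⇒ negate
Point 5:
  Lat: degrees = first 2 digits = 22, minutes = 40.901; 22 + 40.901/60 = 22.6816833
  N → positive
  λ: degrees = first 3 digits = 82, minutes = 32.7947; 82 + 32.7947/60 = 82.5465783
  E ⇒ keep positive

1. -79.267250, -176.676507
2. 0.741135, 112.690873
3. 25.650095, 0.554800
4. -47.598628, -31.497075
5. 22.681683, 82.546578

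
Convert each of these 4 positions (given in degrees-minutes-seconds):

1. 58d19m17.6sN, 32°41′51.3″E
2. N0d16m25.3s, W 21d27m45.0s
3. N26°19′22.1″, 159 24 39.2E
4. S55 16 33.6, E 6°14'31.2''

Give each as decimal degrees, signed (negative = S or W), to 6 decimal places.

Point 1:
  Lat: 58° + 19/60 + 17.6/3600 = 58 + 0.316667 + 0.004889 = 58.3215556
  N ⇒ keep positive
  Longitude: 32° + 41/60 + 51.3/3600 = 32 + 0.683333 + 0.014250 = 32.6975833
  E ⇒ keep positive
Point 2:
  Latitude: 0 + 16/60 + 25.3/3600 = 0.2736944
  N ⇒ keep positive
  Lon: 21 + 27/60 + 45/3600 = 21.4625000
  hemisphere W, so the sign is −
Point 3:
  Latitude: 19′ + 22.1″ = 19.36833′; 26 + 19.36833/60 = 26.3228056
  N ⇒ keep positive
  Lon: 159° + 24/60 + 39.2/3600 = 159 + 0.400000 + 0.010889 = 159.4108889
  E → positive
Point 4:
  Lat: 16′ + 33.6″ = 16.56000′; 55 + 16.56000/60 = 55.2760000
  S → negative
  Longitude: 6° + 14/60 + 31.2/3600 = 6 + 0.233333 + 0.008667 = 6.2420000
  E → positive

1. 58.321556, 32.697583
2. 0.273694, -21.462500
3. 26.322806, 159.410889
4. -55.276000, 6.242000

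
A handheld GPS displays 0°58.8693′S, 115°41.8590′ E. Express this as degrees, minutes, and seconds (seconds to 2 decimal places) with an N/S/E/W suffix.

Latitude: fractional minutes 0.86930 × 60 = 52.1580″
λ: fractional minutes 0.85900 × 60 = 51.5400″

0°58′52.16″ S, 115°41′51.54″ E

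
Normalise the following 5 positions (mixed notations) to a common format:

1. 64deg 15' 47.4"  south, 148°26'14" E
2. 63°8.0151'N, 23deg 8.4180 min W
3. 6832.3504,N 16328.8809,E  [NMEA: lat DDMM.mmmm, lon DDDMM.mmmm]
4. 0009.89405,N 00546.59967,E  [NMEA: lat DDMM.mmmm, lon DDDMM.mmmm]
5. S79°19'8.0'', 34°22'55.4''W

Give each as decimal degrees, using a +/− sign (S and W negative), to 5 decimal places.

1. -64.26317, 148.43722
2. 63.13359, -23.14030
3. 68.53917, 163.48135
4. 0.16490, 5.77666
5. -79.31889, -34.38206

Point 1:
  Latitude: 64 + 15/60 + 47.4/3600 = 64.263167
  S → negative
  λ: 148 + 26/60 + 14/3600 = 148.437222
  E ⇒ keep positive
Point 2:
  φ: 8.0151′ = 0.133585°; total 63.133585
  N → positive
  Lon: 8.418′ = 0.140300°; total 23.140300
  W → negative
Point 3:
  Latitude: split at 2 digits → 68° and 32.3504′; 68 + 32.3504/60 = 68.539173
  N ⇒ keep positive
  Lon: degrees = first 3 digits = 163, minutes = 28.8809; 163 + 28.8809/60 = 163.481348
  E → positive
Point 4:
  Lat: split at 2 digits → 00° and 9.89405′; 0 + 9.89405/60 = 0.164901
  N → positive
  Lon: split at 3 digits → 005° and 46.59967′; 5 + 46.59967/60 = 5.776661
  E → positive
Point 5:
  Lat: 19′ + 8″ = 19.13333′; 79 + 19.13333/60 = 79.318889
  S → negative
  Longitude: 34° + 22/60 + 55.4/3600 = 34 + 0.366667 + 0.015389 = 34.382056
  W → negative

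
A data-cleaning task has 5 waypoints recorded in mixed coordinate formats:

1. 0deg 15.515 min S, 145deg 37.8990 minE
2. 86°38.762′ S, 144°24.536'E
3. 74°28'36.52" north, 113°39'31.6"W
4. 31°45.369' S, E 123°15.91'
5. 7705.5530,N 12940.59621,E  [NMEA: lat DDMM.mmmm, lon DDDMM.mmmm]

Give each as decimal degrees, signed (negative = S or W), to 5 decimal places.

1. -0.25858, 145.63165
2. -86.64603, 144.40893
3. 74.47681, -113.65878
4. -31.75615, 123.26517
5. 77.09255, 129.67660

Point 1:
  Lat: 0 + 15.515/60 = 0.258583
  S ⇒ negate
  Longitude: 145 + 37.899/60 = 145.631650
  E ⇒ keep positive
Point 2:
  Latitude: 38.762′ = 0.646033°; total 86.646033
  hemisphere S, so the sign is −
  λ: 24.536′ = 0.408933°; total 144.408933
  E ⇒ keep positive
Point 3:
  φ: 74 + 28/60 + 36.52/3600 = 74.476811
  N → positive
  Longitude: 39′ + 31.6″ = 39.52667′; 113 + 39.52667/60 = 113.658778
  W ⇒ negate
Point 4:
  Lat: 45.369′ = 0.756150°; total 31.756150
  S ⇒ negate
  Lon: 123 + 15.91/60 = 123.265167
  E ⇒ keep positive
Point 5:
  Lat: degrees = first 2 digits = 77, minutes = 5.553; 77 + 5.553/60 = 77.092550
  N → positive
  λ: degrees = first 3 digits = 129, minutes = 40.59621; 129 + 40.59621/60 = 129.676604
  E ⇒ keep positive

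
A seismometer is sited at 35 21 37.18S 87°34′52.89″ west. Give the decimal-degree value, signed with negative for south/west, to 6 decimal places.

-35.360328, -87.581358

φ: 35 + 21/60 + 37.18/3600 = 35.3603278
hemisphere S, so the sign is −
λ: 87 + 34/60 + 52.89/3600 = 87.5813583
W ⇒ negate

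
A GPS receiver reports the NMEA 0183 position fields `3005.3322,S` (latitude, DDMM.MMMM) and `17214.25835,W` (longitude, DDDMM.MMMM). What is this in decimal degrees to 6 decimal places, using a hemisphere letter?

Lat: split at 2 digits → 30° and 5.3322′; 30 + 5.3322/60 = 30.0888700
λ: degrees = first 3 digits = 172, minutes = 14.25835; 172 + 14.25835/60 = 172.2376392

30.088870° S, 172.237639° W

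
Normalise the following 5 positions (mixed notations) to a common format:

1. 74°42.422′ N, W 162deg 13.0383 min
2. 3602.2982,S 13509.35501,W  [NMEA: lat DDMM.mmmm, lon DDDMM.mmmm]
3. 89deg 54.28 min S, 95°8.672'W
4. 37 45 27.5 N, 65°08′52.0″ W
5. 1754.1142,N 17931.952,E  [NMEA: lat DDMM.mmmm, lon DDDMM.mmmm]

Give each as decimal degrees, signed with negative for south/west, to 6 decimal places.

Point 1:
  Latitude: 42.422′ = 0.707033°; total 74.7070333
  N ⇒ keep positive
  Lon: 13.0383′ = 0.217305°; total 162.2173050
  W → negative
Point 2:
  φ: degrees = first 2 digits = 36, minutes = 2.2982; 36 + 2.2982/60 = 36.0383033
  S ⇒ negate
  λ: split at 3 digits → 135° and 9.35501′; 135 + 9.35501/60 = 135.1559168
  W ⇒ negate
Point 3:
  Latitude: 89 + 54.28/60 = 89.9046667
  S ⇒ negate
  Lon: 8.672′ = 0.144533°; total 95.1445333
  hemisphere W, so the sign is −
Point 4:
  φ: 37° + 45/60 + 27.5/3600 = 37 + 0.750000 + 0.007639 = 37.7576389
  N → positive
  λ: 8′ + 52″ = 8.86667′; 65 + 8.86667/60 = 65.1477778
  W ⇒ negate
Point 5:
  Latitude: split at 2 digits → 17° and 54.1142′; 17 + 54.1142/60 = 17.9019033
  N ⇒ keep positive
  Lon: split at 3 digits → 179° and 31.952′; 179 + 31.952/60 = 179.5325333
  E ⇒ keep positive

1. 74.707033, -162.217305
2. -36.038303, -135.155917
3. -89.904667, -95.144533
4. 37.757639, -65.147778
5. 17.901903, 179.532533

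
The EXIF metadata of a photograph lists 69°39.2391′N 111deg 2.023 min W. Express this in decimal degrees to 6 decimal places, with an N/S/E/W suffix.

69.653985° N, 111.033717° W

Latitude: 69 + 39.2391/60 = 69.6539850
λ: 2.023′ = 0.033717°; total 111.0337167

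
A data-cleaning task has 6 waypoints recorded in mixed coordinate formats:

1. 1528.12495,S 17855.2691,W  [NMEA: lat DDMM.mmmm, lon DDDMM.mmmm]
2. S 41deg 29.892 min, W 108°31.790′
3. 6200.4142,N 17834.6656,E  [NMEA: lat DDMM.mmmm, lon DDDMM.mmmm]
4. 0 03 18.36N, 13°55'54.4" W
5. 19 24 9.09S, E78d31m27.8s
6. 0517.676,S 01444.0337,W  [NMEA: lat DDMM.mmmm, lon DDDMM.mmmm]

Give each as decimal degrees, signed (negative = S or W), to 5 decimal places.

1. -15.46875, -178.92115
2. -41.49820, -108.52983
3. 62.00690, 178.57776
4. 0.05510, -13.93178
5. -19.40253, 78.52439
6. -5.29460, -14.73390

Point 1:
  φ: split at 2 digits → 15° and 28.12495′; 15 + 28.12495/60 = 15.468749
  S ⇒ negate
  Lon: split at 3 digits → 178° and 55.2691′; 178 + 55.2691/60 = 178.921152
  W ⇒ negate
Point 2:
  φ: 29.892′ = 0.498200°; total 41.498200
  hemisphere S, so the sign is −
  Lon: 108 + 31.79/60 = 108.529833
  hemisphere W, so the sign is −
Point 3:
  Lat: split at 2 digits → 62° and 0.4142′; 62 + 0.4142/60 = 62.006903
  N ⇒ keep positive
  λ: degrees = first 3 digits = 178, minutes = 34.6656; 178 + 34.6656/60 = 178.577760
  E → positive
Point 4:
  Latitude: 0 + 3/60 + 18.36/3600 = 0.055100
  N → positive
  λ: 13 + 55/60 + 54.4/3600 = 13.931778
  W → negative
Point 5:
  Latitude: 24′ + 9.09″ = 24.15150′; 19 + 24.15150/60 = 19.402525
  hemisphere S, so the sign is −
  Lon: 31′ + 27.8″ = 31.46333′; 78 + 31.46333/60 = 78.524389
  E → positive
Point 6:
  Latitude: degrees = first 2 digits = 5, minutes = 17.676; 5 + 17.676/60 = 5.294600
  S → negative
  λ: split at 3 digits → 014° and 44.0337′; 14 + 44.0337/60 = 14.733895
  W → negative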